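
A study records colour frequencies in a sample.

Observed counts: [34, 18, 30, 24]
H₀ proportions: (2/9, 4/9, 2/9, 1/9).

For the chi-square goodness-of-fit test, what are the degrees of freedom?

df = k − 1 = 4 − 1 = 3

degrees of freedom = 3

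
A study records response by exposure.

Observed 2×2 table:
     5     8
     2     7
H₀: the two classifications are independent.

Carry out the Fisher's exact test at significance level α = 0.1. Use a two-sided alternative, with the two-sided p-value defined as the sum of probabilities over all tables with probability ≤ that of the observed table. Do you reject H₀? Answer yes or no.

Margins: r₁=13, r₂=9, c₁=7, c₂=15, n=22
p_obs = C(13,5)·C(9,2)/C(22,7); sum pmf over tables with pmf ≤ p_obs
p-value (two-sided) = 0.64783
At α=0.1: p ≥ α → fail to reject H₀

reject H₀: no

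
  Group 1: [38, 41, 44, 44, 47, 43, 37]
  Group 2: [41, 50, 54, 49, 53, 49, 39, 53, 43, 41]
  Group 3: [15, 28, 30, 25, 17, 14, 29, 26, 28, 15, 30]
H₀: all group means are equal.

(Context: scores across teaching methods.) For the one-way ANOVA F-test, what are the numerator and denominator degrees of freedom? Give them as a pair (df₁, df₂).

k = 3 groups, N = 28 total
df = (k−1, N−k) = (3−1, 28−3) = (2, 25)

degrees of freedom = [2, 25]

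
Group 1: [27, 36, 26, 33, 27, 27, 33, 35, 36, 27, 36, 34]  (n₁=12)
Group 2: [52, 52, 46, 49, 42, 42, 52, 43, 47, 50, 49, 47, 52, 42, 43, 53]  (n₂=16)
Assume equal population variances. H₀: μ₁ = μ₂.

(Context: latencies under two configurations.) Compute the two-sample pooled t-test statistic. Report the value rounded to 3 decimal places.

test statistic = -10.153

x̄₁=31.417, s₁=4.209, n₁=12
x̄₂=47.562, s₂=4.131, n₂=16
s_p² = [11·4.209² + 15·4.131²]/26 = 17.3405
SE = √(s_p²·(1/12+1/16)) = 1.5902
t = (31.417−47.562)/1.5902 = -10.1531
df = 26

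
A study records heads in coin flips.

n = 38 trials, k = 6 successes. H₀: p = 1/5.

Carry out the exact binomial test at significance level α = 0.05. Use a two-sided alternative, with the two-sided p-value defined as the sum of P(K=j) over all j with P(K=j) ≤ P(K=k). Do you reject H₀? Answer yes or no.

Exact binomial: n=38, k=6, p₀=1/5=0.2000
P(X=j) = C(n,j)·p₀^j·(1−p₀)^(n−j); p = Σ P(X=j) over j with P(X=j) ≤ P(X=6)
p-value (two-sided) = 0.68504
At α=0.05: p ≥ α → fail to reject H₀

reject H₀: no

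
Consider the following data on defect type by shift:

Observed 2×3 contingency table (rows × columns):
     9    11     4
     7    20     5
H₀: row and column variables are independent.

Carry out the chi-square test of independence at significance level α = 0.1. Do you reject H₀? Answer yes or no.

Row totals [24, 32], col totals [16, 31, 9], n=56
χ² = (9−6.86)²/6.86 + (11−13.29)²/13.29 + (4−3.86)²/3.86 + (7−9.14)²/9.14 + (20−17.71)²/17.71 + (5−5.14)²/5.14 = 1.8693
df = 2
p-value (upper-tail) = 0.39272
At α=0.1: p ≥ α → fail to reject H₀

reject H₀: no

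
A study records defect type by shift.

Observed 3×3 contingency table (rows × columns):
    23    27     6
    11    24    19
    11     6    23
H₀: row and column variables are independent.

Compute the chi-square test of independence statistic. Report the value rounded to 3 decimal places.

Row totals [56, 54, 40], col totals [45, 57, 48], n=150
χ² = (23−16.80)²/16.80 + (27−21.28)²/21.28 + (6−17.92)²/17.92 + (11−16.20)²/16.20 + (24−20.52)²/20.52 + (19−17.28)²/17.28 + (11−12.00)²/12.00 + (6−15.20)²/15.20 + (23−12.80)²/12.80 = 27.9649
df = 4

test statistic = 27.965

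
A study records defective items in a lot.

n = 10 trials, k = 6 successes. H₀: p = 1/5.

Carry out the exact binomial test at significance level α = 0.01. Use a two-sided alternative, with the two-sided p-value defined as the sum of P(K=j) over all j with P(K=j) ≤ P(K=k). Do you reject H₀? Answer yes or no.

reject H₀: yes

Exact binomial: n=10, k=6, p₀=1/5=0.2000
P(X=j) = C(n,j)·p₀^j·(1−p₀)^(n−j); p = Σ P(X=j) over j with P(X=j) ≤ P(X=6)
p-value (two-sided) = 0.00637
At α=0.01: p < α → reject H₀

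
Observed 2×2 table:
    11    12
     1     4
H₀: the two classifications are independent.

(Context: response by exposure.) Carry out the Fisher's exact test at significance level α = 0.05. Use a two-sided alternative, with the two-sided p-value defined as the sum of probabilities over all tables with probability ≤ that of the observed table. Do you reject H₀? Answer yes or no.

reject H₀: no

Margins: r₁=23, r₂=5, c₁=12, c₂=16, n=28
p_obs = C(23,11)·C(5,1)/C(28,12); sum pmf over tables with pmf ≤ p_obs
p-value (two-sided) = 0.35531
At α=0.05: p ≥ α → fail to reject H₀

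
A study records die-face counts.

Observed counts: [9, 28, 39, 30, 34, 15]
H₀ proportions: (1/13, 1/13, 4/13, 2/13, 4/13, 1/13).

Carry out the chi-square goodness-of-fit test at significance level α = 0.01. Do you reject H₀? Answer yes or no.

reject H₀: yes

n = 155; E_i = n·p_i = [11.92, 11.92, 47.69, 23.85, 47.69, 11.92]
χ² = (9−11.92)²/11.92 + (28−11.92)²/11.92 + (39−47.69)²/47.69 + (30−23.85)²/23.85 + (34−47.69)²/47.69 + (15−11.92)²/11.92 = 30.2919
df = 5
p-value (upper-tail) = 0.00001
At α=0.01: p < α → reject H₀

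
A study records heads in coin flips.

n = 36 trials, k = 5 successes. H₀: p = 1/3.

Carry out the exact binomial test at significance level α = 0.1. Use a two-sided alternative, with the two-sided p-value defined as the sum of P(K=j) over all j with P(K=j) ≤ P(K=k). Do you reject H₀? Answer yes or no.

reject H₀: yes

Exact binomial: n=36, k=5, p₀=1/3=0.3333
P(X=j) = C(n,j)·p₀^j·(1−p₀)^(n−j); p = Σ P(X=j) over j with P(X=j) ≤ P(X=5)
p-value (two-sided) = 0.01256
At α=0.1: p < α → reject H₀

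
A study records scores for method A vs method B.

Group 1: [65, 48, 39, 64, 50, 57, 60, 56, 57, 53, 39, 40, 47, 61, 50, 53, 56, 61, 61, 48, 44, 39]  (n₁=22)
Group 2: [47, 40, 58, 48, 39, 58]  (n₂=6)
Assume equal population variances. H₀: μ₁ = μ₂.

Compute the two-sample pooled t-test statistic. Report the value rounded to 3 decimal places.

x̄₁=52.182, s₁=8.404, n₁=22
x̄₂=48.333, s₂=8.311, n₂=6
s_p² = [21·8.404² + 5·8.311²]/26 = 70.3310
SE = √(s_p²·(1/22+1/6)) = 3.8625
t = (52.182−48.333)/3.8625 = 0.9964
df = 26

test statistic = 0.996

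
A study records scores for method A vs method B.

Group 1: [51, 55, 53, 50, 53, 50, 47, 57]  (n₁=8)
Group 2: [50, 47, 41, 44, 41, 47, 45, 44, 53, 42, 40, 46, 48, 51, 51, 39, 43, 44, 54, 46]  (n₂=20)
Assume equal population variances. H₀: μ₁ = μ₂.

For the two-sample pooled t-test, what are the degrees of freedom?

df = n₁ + n₂ − 2 = 8 + 20 − 2 = 26

degrees of freedom = 26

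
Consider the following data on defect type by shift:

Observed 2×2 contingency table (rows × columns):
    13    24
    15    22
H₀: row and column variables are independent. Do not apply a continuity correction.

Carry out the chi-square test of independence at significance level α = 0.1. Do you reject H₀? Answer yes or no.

reject H₀: no

Row totals [37, 37], col totals [28, 46], n=74
χ² = (13−14.00)²/14.00 + (24−23.00)²/23.00 + (15−14.00)²/14.00 + (22−23.00)²/23.00 = 0.2298
df = 1
p-value (upper-tail) = 0.63166
At α=0.1: p ≥ α → fail to reject H₀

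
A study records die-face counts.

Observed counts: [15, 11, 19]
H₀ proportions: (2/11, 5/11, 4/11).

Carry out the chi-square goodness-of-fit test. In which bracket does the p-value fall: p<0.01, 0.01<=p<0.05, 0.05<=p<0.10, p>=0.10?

n = 45; E_i = n·p_i = [8.18, 20.45, 16.36]
χ² = (15−8.18)²/8.18 + (11−20.45)²/20.45 + (19−16.36)²/16.36 = 10.4767
df = 2
p-value (upper-tail) = 0.00531
→ bracket: p<0.01

p-value bracket: p<0.01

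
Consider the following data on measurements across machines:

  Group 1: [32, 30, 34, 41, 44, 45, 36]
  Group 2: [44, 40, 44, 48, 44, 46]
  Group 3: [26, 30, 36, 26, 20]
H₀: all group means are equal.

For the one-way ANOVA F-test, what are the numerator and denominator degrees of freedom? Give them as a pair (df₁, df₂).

degrees of freedom = [2, 15]

k = 3 groups, N = 18 total
df = (k−1, N−k) = (3−1, 18−3) = (2, 15)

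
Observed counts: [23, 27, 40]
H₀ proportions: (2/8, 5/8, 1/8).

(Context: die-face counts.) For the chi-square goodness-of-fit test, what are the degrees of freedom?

degrees of freedom = 2

df = k − 1 = 3 − 1 = 2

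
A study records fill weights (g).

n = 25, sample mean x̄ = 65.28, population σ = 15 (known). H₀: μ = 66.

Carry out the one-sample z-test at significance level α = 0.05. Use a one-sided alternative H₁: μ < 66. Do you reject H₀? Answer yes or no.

SE = σ/√n = 15/√25 = 3.0000
z = (x̄−μ₀)/SE = (65.28−66)/3.0000 = -0.2400
p-value (one-sided, H₁ less) = 0.40517
At α=0.05: p ≥ α → fail to reject H₀

reject H₀: no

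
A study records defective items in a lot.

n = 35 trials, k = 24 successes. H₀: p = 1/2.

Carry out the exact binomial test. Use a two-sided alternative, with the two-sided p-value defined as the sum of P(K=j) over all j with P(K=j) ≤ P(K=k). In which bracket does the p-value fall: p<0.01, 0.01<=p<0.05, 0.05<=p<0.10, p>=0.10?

p-value bracket: 0.01<=p<0.05

Exact binomial: n=35, k=24, p₀=1/2=0.5000
P(X=j) = C(n,j)·p₀^j·(1−p₀)^(n−j); p = Σ P(X=j) over j with P(X=j) ≤ P(X=24)
p-value (two-sided) = 0.04096
→ bracket: 0.01<=p<0.05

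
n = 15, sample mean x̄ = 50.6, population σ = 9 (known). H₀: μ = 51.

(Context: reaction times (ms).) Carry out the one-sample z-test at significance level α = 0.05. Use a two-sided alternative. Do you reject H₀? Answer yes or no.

SE = σ/√n = 9/√15 = 2.3238
z = (x̄−μ₀)/SE = (50.6−51)/2.3238 = -0.1721
p-value (two-sided) = 0.86333
At α=0.05: p ≥ α → fail to reject H₀

reject H₀: no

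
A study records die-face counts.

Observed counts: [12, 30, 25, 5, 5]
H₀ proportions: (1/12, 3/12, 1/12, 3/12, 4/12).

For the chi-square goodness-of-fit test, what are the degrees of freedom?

degrees of freedom = 4

df = k − 1 = 5 − 1 = 4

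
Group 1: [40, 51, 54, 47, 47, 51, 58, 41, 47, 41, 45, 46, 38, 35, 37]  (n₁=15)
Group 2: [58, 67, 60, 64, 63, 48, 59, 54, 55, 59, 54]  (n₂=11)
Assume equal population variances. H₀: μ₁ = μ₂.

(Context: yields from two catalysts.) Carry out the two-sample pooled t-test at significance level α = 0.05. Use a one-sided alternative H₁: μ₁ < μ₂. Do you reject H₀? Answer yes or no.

x̄₁=45.200, s₁=6.570, n₁=15
x̄₂=58.273, s₂=5.368, n₂=11
s_p² = [14·6.570² + 10·5.368²]/24 = 37.1909
SE = √(s_p²·(1/15+1/11)) = 2.4208
t = (45.200−58.273)/2.4208 = -5.4001
df = 24
p-value (one-sided, H₁ less) = 0.00001
At α=0.05: p < α → reject H₀

reject H₀: yes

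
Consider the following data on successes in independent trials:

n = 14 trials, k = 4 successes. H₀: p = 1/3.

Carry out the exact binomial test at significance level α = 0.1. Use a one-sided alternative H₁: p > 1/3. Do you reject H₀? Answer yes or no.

Exact binomial: n=14, k=4, p₀=1/3=0.3333
P(X≥4) from Σ C(n,i)·p₀^i·(1−p₀)^(n−i)
p-value (one-sided, H₁ greater) = 0.73881
At α=0.1: p ≥ α → fail to reject H₀

reject H₀: no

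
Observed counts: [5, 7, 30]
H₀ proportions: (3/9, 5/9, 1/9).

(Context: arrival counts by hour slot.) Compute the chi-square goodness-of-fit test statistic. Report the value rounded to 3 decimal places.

n = 42; E_i = n·p_i = [14.00, 23.33, 4.67]
χ² = (5−14.00)²/14.00 + (7−23.33)²/23.33 + (30−4.67)²/4.67 = 154.7429
df = 2

test statistic = 154.743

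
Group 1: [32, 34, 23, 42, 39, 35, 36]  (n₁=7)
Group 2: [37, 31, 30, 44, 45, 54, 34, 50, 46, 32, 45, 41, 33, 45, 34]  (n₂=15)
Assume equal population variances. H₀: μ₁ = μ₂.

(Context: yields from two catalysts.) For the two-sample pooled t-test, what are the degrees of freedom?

degrees of freedom = 20

df = n₁ + n₂ − 2 = 7 + 15 − 2 = 20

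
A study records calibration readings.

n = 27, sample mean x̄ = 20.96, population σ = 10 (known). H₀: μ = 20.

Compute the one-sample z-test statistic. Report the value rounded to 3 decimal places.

SE = σ/√n = 10/√27 = 1.9245
z = (x̄−μ₀)/SE = (20.96−20)/1.9245 = 0.4988

test statistic = 0.499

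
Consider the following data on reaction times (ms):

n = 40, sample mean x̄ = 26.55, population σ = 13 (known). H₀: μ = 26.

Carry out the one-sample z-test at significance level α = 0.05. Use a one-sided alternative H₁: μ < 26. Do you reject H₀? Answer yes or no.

reject H₀: no

SE = σ/√n = 13/√40 = 2.0555
z = (x̄−μ₀)/SE = (26.55−26)/2.0555 = 0.2676
p-value (one-sided, H₁ less) = 0.60549
At α=0.05: p ≥ α → fail to reject H₀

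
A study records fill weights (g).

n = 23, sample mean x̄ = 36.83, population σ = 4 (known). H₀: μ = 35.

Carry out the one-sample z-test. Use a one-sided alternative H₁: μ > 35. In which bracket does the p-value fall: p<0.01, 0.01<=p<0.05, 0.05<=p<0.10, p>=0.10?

SE = σ/√n = 4/√23 = 0.8341
z = (x̄−μ₀)/SE = (36.83−35)/0.8341 = 2.1941
p-value (one-sided, H₁ greater) = 0.01411
→ bracket: 0.01<=p<0.05

p-value bracket: 0.01<=p<0.05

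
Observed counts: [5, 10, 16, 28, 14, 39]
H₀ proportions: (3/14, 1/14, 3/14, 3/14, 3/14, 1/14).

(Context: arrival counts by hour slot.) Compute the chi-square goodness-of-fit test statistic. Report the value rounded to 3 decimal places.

n = 112; E_i = n·p_i = [24.00, 8.00, 24.00, 24.00, 24.00, 8.00]
χ² = (5−24.00)²/24.00 + (10−8.00)²/8.00 + (16−24.00)²/24.00 + (28−24.00)²/24.00 + (14−24.00)²/24.00 + (39−8.00)²/8.00 = 143.1667
df = 5

test statistic = 143.167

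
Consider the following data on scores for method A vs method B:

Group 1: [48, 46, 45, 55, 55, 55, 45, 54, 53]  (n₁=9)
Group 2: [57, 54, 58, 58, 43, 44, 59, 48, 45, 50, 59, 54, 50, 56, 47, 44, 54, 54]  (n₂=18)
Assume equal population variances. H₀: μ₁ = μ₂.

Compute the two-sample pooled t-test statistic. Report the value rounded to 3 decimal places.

x̄₁=50.667, s₁=4.555, n₁=9
x̄₂=51.889, s₂=5.603, n₂=18
s_p² = [8·4.555² + 17·5.603²]/25 = 27.9911
SE = √(s_p²·(1/9+1/18)) = 2.1599
t = (50.667−51.889)/2.1599 = -0.5659
df = 25

test statistic = -0.566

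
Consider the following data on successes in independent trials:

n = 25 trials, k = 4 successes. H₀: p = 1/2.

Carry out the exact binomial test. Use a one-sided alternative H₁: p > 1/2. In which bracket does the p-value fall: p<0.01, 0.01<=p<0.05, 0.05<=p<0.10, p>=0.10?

Exact binomial: n=25, k=4, p₀=1/2=0.5000
P(X≥4) from Σ C(n,i)·p₀^i·(1−p₀)^(n−i)
p-value (one-sided, H₁ greater) = 0.99992
→ bracket: p>=0.10

p-value bracket: p>=0.10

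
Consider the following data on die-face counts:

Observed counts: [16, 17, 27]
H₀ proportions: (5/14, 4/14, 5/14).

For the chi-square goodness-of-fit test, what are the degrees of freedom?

df = k − 1 = 3 − 1 = 2

degrees of freedom = 2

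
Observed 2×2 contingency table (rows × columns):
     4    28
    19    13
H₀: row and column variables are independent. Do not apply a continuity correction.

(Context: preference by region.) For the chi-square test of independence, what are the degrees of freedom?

df = (r−1)(c−1) = (2−1)·(2−1) = 1

degrees of freedom = 1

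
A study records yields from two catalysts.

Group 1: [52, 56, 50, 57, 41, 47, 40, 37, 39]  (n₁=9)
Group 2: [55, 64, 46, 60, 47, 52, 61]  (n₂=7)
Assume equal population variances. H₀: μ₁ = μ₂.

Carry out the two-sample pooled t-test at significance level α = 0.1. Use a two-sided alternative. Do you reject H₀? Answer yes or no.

reject H₀: yes

x̄₁=46.556, s₁=7.601, n₁=9
x̄₂=55.000, s₂=7.024, n₂=7
s_p² = [8·7.601² + 6·7.024²]/14 = 54.1587
SE = √(s_p²·(1/9+1/7)) = 3.7087
t = (46.556−55.000)/3.7087 = -2.2769
df = 14
p-value (two-sided) = 0.03902
At α=0.1: p < α → reject H₀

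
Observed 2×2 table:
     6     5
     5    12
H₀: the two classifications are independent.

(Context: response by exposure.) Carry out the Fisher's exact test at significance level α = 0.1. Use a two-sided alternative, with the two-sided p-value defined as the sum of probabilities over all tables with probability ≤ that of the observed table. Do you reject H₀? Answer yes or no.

reject H₀: no

Margins: r₁=11, r₂=17, c₁=11, c₂=17, n=28
p_obs = C(11,6)·C(17,5)/C(28,11); sum pmf over tables with pmf ≤ p_obs
p-value (two-sided) = 0.24809
At α=0.1: p ≥ α → fail to reject H₀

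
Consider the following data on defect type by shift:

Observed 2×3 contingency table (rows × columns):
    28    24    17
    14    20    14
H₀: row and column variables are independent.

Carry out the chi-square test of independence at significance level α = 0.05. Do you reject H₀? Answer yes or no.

reject H₀: no

Row totals [69, 48], col totals [42, 44, 31], n=117
χ² = (28−24.77)²/24.77 + (24−25.95)²/25.95 + (17−18.28)²/18.28 + (14−17.23)²/17.23 + (20−18.05)²/18.05 + (14−12.72)²/12.72 = 1.6030
df = 2
p-value (upper-tail) = 0.44865
At α=0.05: p ≥ α → fail to reject H₀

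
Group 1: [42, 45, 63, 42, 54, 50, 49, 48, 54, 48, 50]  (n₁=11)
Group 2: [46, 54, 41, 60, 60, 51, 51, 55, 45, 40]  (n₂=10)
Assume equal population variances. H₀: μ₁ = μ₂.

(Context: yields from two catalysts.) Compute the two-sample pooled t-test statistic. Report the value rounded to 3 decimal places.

x̄₁=49.545, s₁=6.006, n₁=11
x̄₂=50.300, s₂=7.181, n₂=10
s_p² = [10·6.006² + 9·7.181²]/19 = 43.4120
SE = √(s_p²·(1/11+1/10)) = 2.8788
t = (49.545−50.300)/2.8788 = -0.2621
df = 19

test statistic = -0.262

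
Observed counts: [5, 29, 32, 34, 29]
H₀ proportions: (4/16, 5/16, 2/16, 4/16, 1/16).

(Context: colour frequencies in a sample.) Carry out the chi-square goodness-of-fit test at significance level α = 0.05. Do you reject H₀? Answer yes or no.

reject H₀: yes

n = 129; E_i = n·p_i = [32.25, 40.31, 16.12, 32.25, 8.06]
χ² = (5−32.25)²/32.25 + (29−40.31)²/40.31 + (32−16.12)²/16.12 + (34−32.25)²/32.25 + (29−8.06)²/8.06 = 96.2961
df = 4
p-value (upper-tail) = 0.00000
At α=0.05: p < α → reject H₀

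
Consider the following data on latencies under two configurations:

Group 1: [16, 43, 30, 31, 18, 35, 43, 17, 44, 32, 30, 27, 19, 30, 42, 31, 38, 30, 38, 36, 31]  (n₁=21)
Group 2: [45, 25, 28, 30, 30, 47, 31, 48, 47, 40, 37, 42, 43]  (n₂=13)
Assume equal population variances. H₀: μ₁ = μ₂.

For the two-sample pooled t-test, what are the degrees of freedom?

degrees of freedom = 32

df = n₁ + n₂ − 2 = 21 + 13 − 2 = 32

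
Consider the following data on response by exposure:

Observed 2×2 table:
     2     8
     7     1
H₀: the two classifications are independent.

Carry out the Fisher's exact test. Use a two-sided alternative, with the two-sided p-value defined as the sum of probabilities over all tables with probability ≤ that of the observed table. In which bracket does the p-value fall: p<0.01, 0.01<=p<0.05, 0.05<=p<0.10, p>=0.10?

Margins: r₁=10, r₂=8, c₁=9, c₂=9, n=18
p_obs = C(10,2)·C(8,7)/C(18,9); sum pmf over tables with pmf ≤ p_obs
p-value (two-sided) = 0.01522
→ bracket: 0.01<=p<0.05

p-value bracket: 0.01<=p<0.05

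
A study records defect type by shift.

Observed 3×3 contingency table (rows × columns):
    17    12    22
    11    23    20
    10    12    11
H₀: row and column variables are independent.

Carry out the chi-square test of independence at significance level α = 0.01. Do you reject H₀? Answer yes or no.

Row totals [51, 54, 33], col totals [38, 47, 53], n=138
χ² = (17−14.04)²/14.04 + (12−17.37)²/17.37 + (22−19.59)²/19.59 + (11−14.87)²/14.87 + (23−18.39)²/18.39 + (20−20.74)²/20.74 + (10−9.09)²/9.09 + (12−11.24)²/11.24 + (11−12.67)²/12.67 = 5.1322
df = 4
p-value (upper-tail) = 0.27400
At α=0.01: p ≥ α → fail to reject H₀

reject H₀: no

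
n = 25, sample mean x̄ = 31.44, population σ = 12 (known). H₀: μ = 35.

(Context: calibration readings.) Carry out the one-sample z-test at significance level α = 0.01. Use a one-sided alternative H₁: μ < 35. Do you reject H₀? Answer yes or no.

SE = σ/√n = 12/√25 = 2.4000
z = (x̄−μ₀)/SE = (31.44−35)/2.4000 = -1.4833
p-value (one-sided, H₁ less) = 0.06899
At α=0.01: p ≥ α → fail to reject H₀

reject H₀: no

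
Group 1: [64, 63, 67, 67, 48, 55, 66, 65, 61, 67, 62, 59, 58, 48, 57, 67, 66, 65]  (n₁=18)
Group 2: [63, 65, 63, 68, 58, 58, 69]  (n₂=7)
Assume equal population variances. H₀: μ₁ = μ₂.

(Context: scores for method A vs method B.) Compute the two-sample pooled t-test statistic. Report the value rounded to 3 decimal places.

x̄₁=61.389, s₁=6.137, n₁=18
x̄₂=63.429, s₂=4.353, n₂=7
s_p² = [17·6.137² + 6·4.353²]/23 = 32.7823
SE = √(s_p²·(1/18+1/7)) = 2.5504
t = (61.389−63.429)/2.5504 = -0.7998
df = 23

test statistic = -0.800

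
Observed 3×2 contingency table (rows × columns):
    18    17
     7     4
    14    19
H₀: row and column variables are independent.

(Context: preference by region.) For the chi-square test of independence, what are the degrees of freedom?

degrees of freedom = 2

df = (r−1)(c−1) = (3−1)·(2−1) = 2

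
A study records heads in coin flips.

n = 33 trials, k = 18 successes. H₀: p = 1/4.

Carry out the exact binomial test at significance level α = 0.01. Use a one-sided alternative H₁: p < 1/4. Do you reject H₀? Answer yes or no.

reject H₀: no

Exact binomial: n=33, k=18, p₀=1/4=0.2500
P(X≤18) from Σ C(n,i)·p₀^i·(1−p₀)^(n−i)
p-value (one-sided, H₁ less) = 0.99993
At α=0.01: p ≥ α → fail to reject H₀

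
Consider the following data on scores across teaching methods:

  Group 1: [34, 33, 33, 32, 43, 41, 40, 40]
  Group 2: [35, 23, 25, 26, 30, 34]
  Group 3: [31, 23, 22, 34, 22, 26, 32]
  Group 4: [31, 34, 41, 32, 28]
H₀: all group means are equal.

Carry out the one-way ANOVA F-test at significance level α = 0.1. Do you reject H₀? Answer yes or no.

Group means [37.00, 28.83, 27.14, 33.20], grand mean 31.731
SSB = Σnᵢ(x̄ᵢ−x̄)² = 430.625; SSW = ΣΣ(x−x̄ᵢ)² = 510.490
MSB = 430.625/3 = 143.5416; MSW = 510.490/22 = 23.2041
F = MSB/MSW = 6.1860
df = (3, 22)
p-value (upper-tail) = 0.00328
At α=0.1: p < α → reject H₀

reject H₀: yes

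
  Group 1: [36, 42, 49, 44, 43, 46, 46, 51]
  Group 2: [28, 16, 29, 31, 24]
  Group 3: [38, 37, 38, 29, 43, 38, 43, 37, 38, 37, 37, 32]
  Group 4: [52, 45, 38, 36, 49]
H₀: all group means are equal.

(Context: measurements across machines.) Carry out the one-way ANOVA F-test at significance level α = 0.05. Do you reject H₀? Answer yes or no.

reject H₀: yes

Group means [44.62, 25.60, 37.25, 44.00], grand mean 38.400
SSB = Σnᵢ(x̄ᵢ−x̄)² = 1301.875; SSW = ΣΣ(x−x̄ᵢ)² = 643.325
MSB = 1301.875/3 = 433.9583; MSW = 643.325/26 = 24.7433
F = MSB/MSW = 17.5384
df = (3, 26)
p-value (upper-tail) = 0.00000
At α=0.05: p < α → reject H₀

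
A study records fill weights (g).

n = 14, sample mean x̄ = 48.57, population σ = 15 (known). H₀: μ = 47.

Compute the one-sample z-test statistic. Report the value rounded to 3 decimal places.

test statistic = 0.392

SE = σ/√n = 15/√14 = 4.0089
z = (x̄−μ₀)/SE = (48.57−47)/4.0089 = 0.3916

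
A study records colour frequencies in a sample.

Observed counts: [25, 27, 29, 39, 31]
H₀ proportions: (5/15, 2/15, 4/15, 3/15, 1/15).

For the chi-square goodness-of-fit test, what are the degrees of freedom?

df = k − 1 = 5 − 1 = 4

degrees of freedom = 4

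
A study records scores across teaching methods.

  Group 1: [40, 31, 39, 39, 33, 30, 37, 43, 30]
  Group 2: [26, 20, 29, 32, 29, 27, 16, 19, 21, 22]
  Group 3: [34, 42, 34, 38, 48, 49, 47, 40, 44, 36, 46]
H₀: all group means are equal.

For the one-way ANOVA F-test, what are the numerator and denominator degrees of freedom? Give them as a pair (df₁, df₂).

degrees of freedom = [2, 27]

k = 3 groups, N = 30 total
df = (k−1, N−k) = (3−1, 30−3) = (2, 27)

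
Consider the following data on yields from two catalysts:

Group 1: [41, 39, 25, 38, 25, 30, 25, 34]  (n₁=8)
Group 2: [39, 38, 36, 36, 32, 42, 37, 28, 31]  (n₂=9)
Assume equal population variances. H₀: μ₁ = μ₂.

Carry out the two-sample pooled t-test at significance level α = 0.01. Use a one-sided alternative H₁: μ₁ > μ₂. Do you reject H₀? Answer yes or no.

x̄₁=32.125, s₁=6.770, n₁=8
x̄₂=35.444, s₂=4.362, n₂=9
s_p² = [7·6.770² + 8·4.362²]/15 = 31.5398
SE = √(s_p²·(1/8+1/9)) = 2.7289
t = (32.125−35.444)/2.7289 = -1.2164
df = 15
p-value (one-sided, H₁ greater) = 0.87869
At α=0.01: p ≥ α → fail to reject H₀

reject H₀: no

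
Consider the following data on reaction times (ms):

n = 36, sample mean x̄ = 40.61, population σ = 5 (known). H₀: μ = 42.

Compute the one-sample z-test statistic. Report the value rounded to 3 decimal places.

test statistic = -1.668

SE = σ/√n = 5/√36 = 0.8333
z = (x̄−μ₀)/SE = (40.61−42)/0.8333 = -1.6680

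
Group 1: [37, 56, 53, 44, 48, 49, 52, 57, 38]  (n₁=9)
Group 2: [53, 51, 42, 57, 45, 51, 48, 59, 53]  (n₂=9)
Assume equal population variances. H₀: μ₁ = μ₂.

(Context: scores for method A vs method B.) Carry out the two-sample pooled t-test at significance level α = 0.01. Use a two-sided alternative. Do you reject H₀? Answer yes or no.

x̄₁=48.222, s₁=7.276, n₁=9
x̄₂=51.000, s₂=5.408, n₂=9
s_p² = [8·7.276² + 8·5.408²]/16 = 41.0972
SE = √(s_p²·(1/9+1/9)) = 3.0220
t = (48.222−51.000)/3.0220 = -0.9192
df = 16
p-value (two-sided) = 0.37165
At α=0.01: p ≥ α → fail to reject H₀

reject H₀: no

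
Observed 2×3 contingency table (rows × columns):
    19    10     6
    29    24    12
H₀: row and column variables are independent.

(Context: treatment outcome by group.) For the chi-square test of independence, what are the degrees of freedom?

df = (r−1)(c−1) = (2−1)·(3−1) = 2

degrees of freedom = 2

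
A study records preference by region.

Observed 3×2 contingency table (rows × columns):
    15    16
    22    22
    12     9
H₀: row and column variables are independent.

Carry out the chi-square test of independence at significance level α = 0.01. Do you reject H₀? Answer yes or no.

Row totals [31, 44, 21], col totals [49, 47], n=96
χ² = (15−15.82)²/15.82 + (16−15.18)²/15.18 + (22−22.46)²/22.46 + (22−21.54)²/21.54 + (12−10.72)²/10.72 + (9−10.28)²/10.28 = 0.4193
df = 2
p-value (upper-tail) = 0.81085
At α=0.01: p ≥ α → fail to reject H₀

reject H₀: no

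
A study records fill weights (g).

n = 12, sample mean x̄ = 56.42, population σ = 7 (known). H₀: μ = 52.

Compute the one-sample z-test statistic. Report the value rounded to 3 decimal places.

SE = σ/√n = 7/√12 = 2.0207
z = (x̄−μ₀)/SE = (56.42−52)/2.0207 = 2.1873

test statistic = 2.187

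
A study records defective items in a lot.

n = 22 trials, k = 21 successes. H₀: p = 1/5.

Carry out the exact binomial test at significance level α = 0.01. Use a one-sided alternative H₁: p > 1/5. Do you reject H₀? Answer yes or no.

Exact binomial: n=22, k=21, p₀=1/5=0.2000
P(X≥21) from Σ C(n,i)·p₀^i·(1−p₀)^(n−i)
p-value (one-sided, H₁ greater) = 0.00000
At α=0.01: p < α → reject H₀

reject H₀: yes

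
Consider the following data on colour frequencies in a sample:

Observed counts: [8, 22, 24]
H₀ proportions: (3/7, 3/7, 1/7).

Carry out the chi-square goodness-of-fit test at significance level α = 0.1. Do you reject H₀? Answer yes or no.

reject H₀: yes

n = 54; E_i = n·p_i = [23.14, 23.14, 7.71]
χ² = (8−23.14)²/23.14 + (22−23.14)²/23.14 + (24−7.71)²/7.71 = 44.3457
df = 2
p-value (upper-tail) = 0.00000
At α=0.1: p < α → reject H₀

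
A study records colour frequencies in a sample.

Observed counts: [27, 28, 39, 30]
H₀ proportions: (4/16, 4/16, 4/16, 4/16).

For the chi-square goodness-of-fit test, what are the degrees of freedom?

degrees of freedom = 3

df = k − 1 = 4 − 1 = 3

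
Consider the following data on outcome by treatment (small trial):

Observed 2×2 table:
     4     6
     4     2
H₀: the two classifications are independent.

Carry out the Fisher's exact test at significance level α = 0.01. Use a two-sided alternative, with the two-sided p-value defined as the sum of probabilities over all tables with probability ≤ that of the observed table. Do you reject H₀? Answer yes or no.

Margins: r₁=10, r₂=6, c₁=8, c₂=8, n=16
p_obs = C(10,4)·C(6,4)/C(16,8); sum pmf over tables with pmf ≤ p_obs
p-value (two-sided) = 0.60839
At α=0.01: p ≥ α → fail to reject H₀

reject H₀: no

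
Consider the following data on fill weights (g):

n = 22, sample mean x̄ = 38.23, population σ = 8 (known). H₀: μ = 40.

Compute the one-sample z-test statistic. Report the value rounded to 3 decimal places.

SE = σ/√n = 8/√22 = 1.7056
z = (x̄−μ₀)/SE = (38.23−40)/1.7056 = -1.0378

test statistic = -1.038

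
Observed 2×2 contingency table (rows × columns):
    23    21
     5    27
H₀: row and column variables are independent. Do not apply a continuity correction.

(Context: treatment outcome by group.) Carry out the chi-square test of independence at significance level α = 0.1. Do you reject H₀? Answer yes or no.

reject H₀: yes

Row totals [44, 32], col totals [28, 48], n=76
χ² = (23−16.21)²/16.21 + (21−27.79)²/27.79 + (5−11.79)²/11.79 + (27−20.21)²/20.21 = 10.6933
df = 1
p-value (upper-tail) = 0.00108
At α=0.1: p < α → reject H₀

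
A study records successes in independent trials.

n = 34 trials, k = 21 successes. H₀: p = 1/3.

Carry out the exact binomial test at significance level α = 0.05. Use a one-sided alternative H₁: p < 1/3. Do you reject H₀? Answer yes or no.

Exact binomial: n=34, k=21, p₀=1/3=0.3333
P(X≤21) from Σ C(n,i)·p₀^i·(1−p₀)^(n−i)
p-value (one-sided, H₁ less) = 0.99982
At α=0.05: p ≥ α → fail to reject H₀

reject H₀: no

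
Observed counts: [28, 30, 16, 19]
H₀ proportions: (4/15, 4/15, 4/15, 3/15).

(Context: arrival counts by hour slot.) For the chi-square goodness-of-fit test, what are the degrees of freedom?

df = k − 1 = 4 − 1 = 3

degrees of freedom = 3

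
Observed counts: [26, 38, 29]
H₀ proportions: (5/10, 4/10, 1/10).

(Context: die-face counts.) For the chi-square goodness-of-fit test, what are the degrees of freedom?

degrees of freedom = 2

df = k − 1 = 3 − 1 = 2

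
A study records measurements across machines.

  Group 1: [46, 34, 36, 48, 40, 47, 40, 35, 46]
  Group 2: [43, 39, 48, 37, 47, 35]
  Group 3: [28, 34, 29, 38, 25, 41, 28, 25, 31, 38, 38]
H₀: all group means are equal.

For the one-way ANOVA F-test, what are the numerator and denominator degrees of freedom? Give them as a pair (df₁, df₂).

k = 3 groups, N = 26 total
df = (k−1, N−k) = (3−1, 26−3) = (2, 23)

degrees of freedom = [2, 23]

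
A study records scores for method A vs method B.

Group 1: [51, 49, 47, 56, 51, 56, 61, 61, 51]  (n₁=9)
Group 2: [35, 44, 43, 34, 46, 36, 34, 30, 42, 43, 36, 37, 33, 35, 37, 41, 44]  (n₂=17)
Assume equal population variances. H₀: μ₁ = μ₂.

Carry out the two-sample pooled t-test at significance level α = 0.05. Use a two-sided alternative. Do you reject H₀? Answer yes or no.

x̄₁=53.667, s₁=5.074, n₁=9
x̄₂=38.235, s₂=4.737, n₂=17
s_p² = [8·5.074² + 16·4.737²]/24 = 23.5441
SE = √(s_p²·(1/9+1/17)) = 2.0002
t = (53.667−38.235)/2.0002 = 7.7148
df = 24
p-value (two-sided) = 0.00000
At α=0.05: p < α → reject H₀

reject H₀: yes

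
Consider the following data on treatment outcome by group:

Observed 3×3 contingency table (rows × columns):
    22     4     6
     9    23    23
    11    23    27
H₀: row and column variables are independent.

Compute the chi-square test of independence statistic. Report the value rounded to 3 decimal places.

Row totals [32, 55, 61], col totals [42, 50, 56], n=148
χ² = (22−9.08)²/9.08 + (4−10.81)²/10.81 + (6−12.11)²/12.11 + (9−15.61)²/15.61 + (23−18.58)²/18.58 + (23−20.81)²/20.81 + (11−17.31)²/17.31 + (23−20.61)²/20.61 + (27−23.08)²/23.08 = 33.0734
df = 4

test statistic = 33.073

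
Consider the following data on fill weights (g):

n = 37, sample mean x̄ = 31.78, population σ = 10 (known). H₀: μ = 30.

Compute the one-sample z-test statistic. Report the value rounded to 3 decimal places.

test statistic = 1.083

SE = σ/√n = 10/√37 = 1.6440
z = (x̄−μ₀)/SE = (31.78−30)/1.6440 = 1.0827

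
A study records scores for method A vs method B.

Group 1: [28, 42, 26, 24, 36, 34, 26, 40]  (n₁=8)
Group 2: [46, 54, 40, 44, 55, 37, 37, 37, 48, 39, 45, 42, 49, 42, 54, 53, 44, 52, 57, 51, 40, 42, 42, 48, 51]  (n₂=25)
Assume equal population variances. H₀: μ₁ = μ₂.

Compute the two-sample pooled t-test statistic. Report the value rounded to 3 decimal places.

x̄₁=32.000, s₁=6.928, n₁=8
x̄₂=45.960, s₂=6.188, n₂=25
s_p² = [7·6.928² + 24·6.188²]/31 = 40.4826
SE = √(s_p²·(1/8+1/25)) = 2.5845
t = (32.000−45.960)/2.5845 = -5.4014
df = 31

test statistic = -5.401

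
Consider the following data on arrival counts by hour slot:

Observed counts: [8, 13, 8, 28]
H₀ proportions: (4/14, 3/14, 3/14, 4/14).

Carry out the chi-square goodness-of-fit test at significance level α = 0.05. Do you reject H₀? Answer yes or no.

reject H₀: yes

n = 57; E_i = n·p_i = [16.29, 12.21, 12.21, 16.29]
χ² = (8−16.29)²/16.29 + (13−12.21)²/12.21 + (8−12.21)²/12.21 + (28−16.29)²/16.29 = 14.1462
df = 3
p-value (upper-tail) = 0.00271
At α=0.05: p < α → reject H₀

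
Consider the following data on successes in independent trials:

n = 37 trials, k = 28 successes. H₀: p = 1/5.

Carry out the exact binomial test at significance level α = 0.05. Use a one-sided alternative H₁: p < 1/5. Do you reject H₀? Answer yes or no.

reject H₀: no

Exact binomial: n=37, k=28, p₀=1/5=0.2000
P(X≤28) from Σ C(n,i)·p₀^i·(1−p₀)^(n−i)
p-value (one-sided, H₁ less) = 1.00000
At α=0.05: p ≥ α → fail to reject H₀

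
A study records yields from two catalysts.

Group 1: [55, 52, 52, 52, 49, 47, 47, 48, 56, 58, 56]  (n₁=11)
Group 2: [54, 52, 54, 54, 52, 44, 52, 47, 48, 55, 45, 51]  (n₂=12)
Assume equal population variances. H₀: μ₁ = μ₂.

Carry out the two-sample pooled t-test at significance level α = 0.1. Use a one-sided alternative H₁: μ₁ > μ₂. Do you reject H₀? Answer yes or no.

reject H₀: no

x̄₁=52.000, s₁=3.899, n₁=11
x̄₂=50.667, s₂=3.750, n₂=12
s_p² = [10·3.899² + 11·3.750²]/21 = 14.6032
SE = √(s_p²·(1/11+1/12)) = 1.5951
t = (52.000−50.667)/1.5951 = 0.8359
df = 21
p-value (one-sided, H₁ greater) = 0.20632
At α=0.1: p ≥ α → fail to reject H₀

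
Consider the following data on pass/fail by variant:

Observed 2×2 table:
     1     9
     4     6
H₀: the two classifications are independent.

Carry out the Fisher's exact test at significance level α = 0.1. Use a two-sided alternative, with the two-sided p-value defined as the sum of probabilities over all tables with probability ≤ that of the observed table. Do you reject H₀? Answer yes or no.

reject H₀: no

Margins: r₁=10, r₂=10, c₁=5, c₂=15, n=20
p_obs = C(10,1)·C(10,4)/C(20,5); sum pmf over tables with pmf ≤ p_obs
p-value (two-sided) = 0.30341
At α=0.1: p ≥ α → fail to reject H₀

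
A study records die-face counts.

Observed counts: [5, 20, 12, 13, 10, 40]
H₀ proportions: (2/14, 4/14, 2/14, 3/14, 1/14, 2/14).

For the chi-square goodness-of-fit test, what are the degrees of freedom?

degrees of freedom = 5

df = k − 1 = 6 − 1 = 5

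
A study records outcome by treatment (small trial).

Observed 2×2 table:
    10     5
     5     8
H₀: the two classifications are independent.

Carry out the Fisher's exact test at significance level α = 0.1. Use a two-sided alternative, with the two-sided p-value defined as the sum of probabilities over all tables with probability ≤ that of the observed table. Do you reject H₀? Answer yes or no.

Margins: r₁=15, r₂=13, c₁=15, c₂=13, n=28
p_obs = C(15,10)·C(13,5)/C(28,15); sum pmf over tables with pmf ≤ p_obs
p-value (two-sided) = 0.25451
At α=0.1: p ≥ α → fail to reject H₀

reject H₀: no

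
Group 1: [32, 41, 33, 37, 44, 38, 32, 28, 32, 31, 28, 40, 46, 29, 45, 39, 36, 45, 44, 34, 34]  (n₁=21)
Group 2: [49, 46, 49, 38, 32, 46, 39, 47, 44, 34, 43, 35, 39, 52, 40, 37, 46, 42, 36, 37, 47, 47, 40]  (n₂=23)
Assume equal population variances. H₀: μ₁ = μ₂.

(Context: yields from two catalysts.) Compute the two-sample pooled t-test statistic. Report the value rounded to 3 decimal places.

x̄₁=36.571, s₁=5.938, n₁=21
x̄₂=41.957, s₂=5.506, n₂=23
s_p² = [20·5.938² + 22·5.506²]/42 = 32.6690
SE = √(s_p²·(1/21+1/23)) = 1.7251
t = (36.571−41.957)/1.7251 = -3.1216
df = 42

test statistic = -3.122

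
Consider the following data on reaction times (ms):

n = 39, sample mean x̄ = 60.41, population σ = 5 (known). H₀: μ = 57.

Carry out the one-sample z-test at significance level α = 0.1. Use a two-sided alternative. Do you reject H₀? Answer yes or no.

reject H₀: yes

SE = σ/√n = 5/√39 = 0.8006
z = (x̄−μ₀)/SE = (60.41−57)/0.8006 = 4.2591
p-value (two-sided) = 0.00002
At α=0.1: p < α → reject H₀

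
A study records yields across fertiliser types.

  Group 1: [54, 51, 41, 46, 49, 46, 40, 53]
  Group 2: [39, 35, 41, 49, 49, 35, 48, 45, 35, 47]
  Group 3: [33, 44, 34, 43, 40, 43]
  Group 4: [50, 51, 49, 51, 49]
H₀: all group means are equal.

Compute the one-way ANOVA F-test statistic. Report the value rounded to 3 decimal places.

test statistic = 5.528

Group means [47.50, 42.30, 39.50, 50.00], grand mean 44.483
SSB = Σnᵢ(x̄ᵢ−x̄)² = 421.641; SSW = ΣΣ(x−x̄ᵢ)² = 635.600
MSB = 421.641/3 = 140.5471; MSW = 635.600/25 = 25.4240
F = MSB/MSW = 5.5281
df = (3, 25)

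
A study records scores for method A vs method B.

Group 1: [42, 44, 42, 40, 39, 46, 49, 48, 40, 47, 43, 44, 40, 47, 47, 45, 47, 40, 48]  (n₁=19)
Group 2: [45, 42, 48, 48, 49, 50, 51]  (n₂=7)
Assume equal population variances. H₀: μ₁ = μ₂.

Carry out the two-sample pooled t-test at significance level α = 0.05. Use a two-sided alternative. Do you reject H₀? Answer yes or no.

reject H₀: yes

x̄₁=44.105, s₁=3.298, n₁=19
x̄₂=47.571, s₂=3.101, n₂=7
s_p² = [18·3.298² + 6·3.101²]/24 = 10.5627
SE = √(s_p²·(1/19+1/7)) = 1.4370
t = (44.105−47.571)/1.4370 = -2.4121
df = 24
p-value (two-sided) = 0.02387
At α=0.05: p < α → reject H₀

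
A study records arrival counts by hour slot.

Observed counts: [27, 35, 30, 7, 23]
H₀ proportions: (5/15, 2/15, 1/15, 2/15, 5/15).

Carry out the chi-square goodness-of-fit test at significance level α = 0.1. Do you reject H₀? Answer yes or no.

n = 122; E_i = n·p_i = [40.67, 16.27, 8.13, 16.27, 40.67]
χ² = (27−40.67)²/40.67 + (35−16.27)²/16.27 + (30−8.13)²/8.13 + (7−16.27)²/16.27 + (23−40.67)²/40.67 = 97.9098
df = 4
p-value (upper-tail) = 0.00000
At α=0.1: p < α → reject H₀

reject H₀: yes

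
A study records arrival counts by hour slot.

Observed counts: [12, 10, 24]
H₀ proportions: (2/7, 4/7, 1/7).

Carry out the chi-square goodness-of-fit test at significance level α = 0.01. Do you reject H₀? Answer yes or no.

reject H₀: yes

n = 46; E_i = n·p_i = [13.14, 26.29, 6.57]
χ² = (12−13.14)²/13.14 + (10−26.29)²/26.29 + (24−6.57)²/6.57 = 56.4130
df = 2
p-value (upper-tail) = 0.00000
At α=0.01: p < α → reject H₀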